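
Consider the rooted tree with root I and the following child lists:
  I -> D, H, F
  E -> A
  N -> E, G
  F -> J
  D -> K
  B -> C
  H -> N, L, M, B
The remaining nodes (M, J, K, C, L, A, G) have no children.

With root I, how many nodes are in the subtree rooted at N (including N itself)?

Descendants of N (including itself): N, E, G, A. That's 4.

4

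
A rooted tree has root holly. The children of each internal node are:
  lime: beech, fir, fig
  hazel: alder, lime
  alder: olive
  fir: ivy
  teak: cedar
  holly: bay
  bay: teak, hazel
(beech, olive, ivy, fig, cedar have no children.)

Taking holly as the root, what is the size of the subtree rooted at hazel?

8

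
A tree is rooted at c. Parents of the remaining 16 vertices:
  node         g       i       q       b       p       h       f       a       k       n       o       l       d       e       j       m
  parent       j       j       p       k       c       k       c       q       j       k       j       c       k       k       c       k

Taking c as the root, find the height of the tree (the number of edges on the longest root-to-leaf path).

A deepest node is n, reached by c – j – k – n.
That path has 3 edges, so the height is 3.

3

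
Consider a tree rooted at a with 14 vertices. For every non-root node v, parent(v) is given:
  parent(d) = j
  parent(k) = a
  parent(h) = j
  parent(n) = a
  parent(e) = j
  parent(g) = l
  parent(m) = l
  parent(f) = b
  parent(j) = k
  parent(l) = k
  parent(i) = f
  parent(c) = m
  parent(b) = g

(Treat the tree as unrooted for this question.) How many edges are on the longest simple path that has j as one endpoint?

The node farthest from j is i, via j-k-l-g-b-f-i — 6 edges.

6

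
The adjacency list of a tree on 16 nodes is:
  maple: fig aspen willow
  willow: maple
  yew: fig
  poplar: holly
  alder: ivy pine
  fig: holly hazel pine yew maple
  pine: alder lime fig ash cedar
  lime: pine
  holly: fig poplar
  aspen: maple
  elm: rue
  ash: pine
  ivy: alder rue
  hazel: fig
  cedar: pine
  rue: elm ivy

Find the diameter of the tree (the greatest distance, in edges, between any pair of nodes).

7

Starting from elm, a farthest node is willow at distance 7.
One longest path: elm–rue–ivy–alder–pine–fig–maple–willow.
So the diameter is 7.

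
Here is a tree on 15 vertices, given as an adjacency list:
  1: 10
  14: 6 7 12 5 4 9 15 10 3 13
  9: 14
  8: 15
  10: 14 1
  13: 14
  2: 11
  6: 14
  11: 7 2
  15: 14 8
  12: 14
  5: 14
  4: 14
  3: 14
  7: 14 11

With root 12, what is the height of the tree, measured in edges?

4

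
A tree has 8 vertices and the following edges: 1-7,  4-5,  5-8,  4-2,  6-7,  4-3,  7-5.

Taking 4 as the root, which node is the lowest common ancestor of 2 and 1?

4

Ancestors of 2 (toward the root): 2, 4.
Ancestors of 1: 1, 7, 5, 4.
The deepest node appearing in both lists is 4.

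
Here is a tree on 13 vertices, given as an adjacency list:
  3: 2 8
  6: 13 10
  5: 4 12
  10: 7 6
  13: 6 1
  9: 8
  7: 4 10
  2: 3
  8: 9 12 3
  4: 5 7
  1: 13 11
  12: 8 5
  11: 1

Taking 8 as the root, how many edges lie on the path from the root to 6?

8 → 12 → 5 → 4 → 7 → 10 → 6 — 6 edges.

6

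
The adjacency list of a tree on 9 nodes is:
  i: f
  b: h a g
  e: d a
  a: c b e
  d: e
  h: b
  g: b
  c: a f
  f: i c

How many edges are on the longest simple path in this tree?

BFS from i reaches g last, at distance 5; BFS from g confirms no node is farther.
Path: i - f - c - a - b - g.

5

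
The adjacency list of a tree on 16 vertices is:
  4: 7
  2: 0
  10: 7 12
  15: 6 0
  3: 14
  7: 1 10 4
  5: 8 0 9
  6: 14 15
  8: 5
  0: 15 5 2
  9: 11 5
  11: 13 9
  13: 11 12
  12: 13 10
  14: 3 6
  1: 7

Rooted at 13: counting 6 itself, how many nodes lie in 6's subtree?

6's subtree: {6, 14, 3}, size 3.

3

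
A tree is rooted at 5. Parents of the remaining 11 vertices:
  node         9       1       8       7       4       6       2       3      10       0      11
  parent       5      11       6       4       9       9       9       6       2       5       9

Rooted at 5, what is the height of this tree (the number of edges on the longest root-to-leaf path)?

7 sits deepest: 5–9–4–7 — 3 edges from the root.

3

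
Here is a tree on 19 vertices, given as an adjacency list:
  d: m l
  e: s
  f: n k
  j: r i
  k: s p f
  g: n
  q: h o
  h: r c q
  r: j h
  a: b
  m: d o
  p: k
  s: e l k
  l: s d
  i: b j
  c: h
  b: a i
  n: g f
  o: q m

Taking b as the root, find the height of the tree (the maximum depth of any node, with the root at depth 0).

14

g sits deepest: b → i → j → r → h → q → o → m → d → l → s → k → f → n → g — 14 edges from the root.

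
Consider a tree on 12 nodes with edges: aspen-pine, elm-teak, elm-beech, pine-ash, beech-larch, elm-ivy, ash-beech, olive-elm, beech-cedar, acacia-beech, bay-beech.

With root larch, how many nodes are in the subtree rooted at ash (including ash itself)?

3

ash's subtree: {ash, pine, aspen}, size 3.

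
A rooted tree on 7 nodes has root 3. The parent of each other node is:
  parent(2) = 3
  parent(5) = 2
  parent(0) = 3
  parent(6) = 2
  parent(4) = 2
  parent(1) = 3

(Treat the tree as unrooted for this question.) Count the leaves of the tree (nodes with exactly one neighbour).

The leaves are 0, 1, 4, 5, 6.
That is 5 leaves.

5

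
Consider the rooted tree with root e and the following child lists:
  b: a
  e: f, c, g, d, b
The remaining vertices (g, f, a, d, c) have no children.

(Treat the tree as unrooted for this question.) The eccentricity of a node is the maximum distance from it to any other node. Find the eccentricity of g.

3

A farthest node from g is a.
The path g–e–b–a has 3 edges.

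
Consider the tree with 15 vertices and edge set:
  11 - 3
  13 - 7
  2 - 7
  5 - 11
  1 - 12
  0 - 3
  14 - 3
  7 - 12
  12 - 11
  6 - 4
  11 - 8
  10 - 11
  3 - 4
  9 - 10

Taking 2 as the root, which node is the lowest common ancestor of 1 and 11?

12

Path 1→root: 1 12 7 2; path 11→root: 11 12 7 2.
First common node: 12.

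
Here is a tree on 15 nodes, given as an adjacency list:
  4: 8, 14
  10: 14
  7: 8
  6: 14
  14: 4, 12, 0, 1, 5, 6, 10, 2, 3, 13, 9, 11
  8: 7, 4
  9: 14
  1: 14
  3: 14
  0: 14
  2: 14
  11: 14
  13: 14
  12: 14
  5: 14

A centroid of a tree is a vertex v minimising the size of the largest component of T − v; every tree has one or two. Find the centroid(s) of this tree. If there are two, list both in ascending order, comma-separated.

14

Delete 14: the remaining components have sizes 3, 1, 1, 1, 1, 1, 1, 1, 1, 1, 1, 1. Max 3 ≤ 7, so 14 is a centroid.
No neighbour of 14 does as well, so 14 is the unique centroid.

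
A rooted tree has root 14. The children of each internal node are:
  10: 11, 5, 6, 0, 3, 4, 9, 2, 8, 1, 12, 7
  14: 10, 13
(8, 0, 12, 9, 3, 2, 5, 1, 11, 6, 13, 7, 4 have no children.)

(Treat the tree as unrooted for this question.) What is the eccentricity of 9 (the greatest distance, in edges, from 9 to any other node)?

A farthest node from 9 is 13.
The path 9-10-14-13 has 3 edges.

3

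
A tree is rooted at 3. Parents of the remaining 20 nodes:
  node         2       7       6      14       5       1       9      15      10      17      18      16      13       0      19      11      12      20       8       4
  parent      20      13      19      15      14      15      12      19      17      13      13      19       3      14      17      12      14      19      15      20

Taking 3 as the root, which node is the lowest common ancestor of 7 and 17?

13

7's ancestor chain is 7, 13, 3 and 17's is 17, 13, 3; they first meet at 13.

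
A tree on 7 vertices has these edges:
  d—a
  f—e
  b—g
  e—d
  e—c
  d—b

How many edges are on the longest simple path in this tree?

A longest path is g-b-d-e-f, with 4 edges.

4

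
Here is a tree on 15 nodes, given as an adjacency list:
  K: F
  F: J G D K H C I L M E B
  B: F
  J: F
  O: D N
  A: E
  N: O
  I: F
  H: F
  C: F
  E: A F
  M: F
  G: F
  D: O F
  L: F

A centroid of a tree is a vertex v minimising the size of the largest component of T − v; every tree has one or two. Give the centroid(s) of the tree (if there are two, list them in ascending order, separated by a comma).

Delete F: the remaining components have sizes 3, 2, 1, 1, 1, 1, 1, 1, 1, 1, 1. Max 3 ≤ 7, so F is a centroid.
No neighbour of F does as well, so F is the unique centroid.

F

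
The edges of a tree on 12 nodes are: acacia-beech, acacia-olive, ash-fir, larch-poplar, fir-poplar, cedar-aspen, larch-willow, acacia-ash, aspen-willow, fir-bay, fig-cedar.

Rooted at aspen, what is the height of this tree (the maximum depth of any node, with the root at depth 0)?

A deepest node is beech, reached by aspen-willow-larch-poplar-fir-ash-acacia-beech.
That path has 7 edges, so the height is 7.

7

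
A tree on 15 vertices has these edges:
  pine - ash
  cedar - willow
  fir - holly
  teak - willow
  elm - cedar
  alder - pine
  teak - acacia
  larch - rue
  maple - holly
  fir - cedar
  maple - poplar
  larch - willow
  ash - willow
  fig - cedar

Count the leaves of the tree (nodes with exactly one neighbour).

6

The leaves are acacia, alder, elm, fig, poplar, rue.
That is 6 leaves.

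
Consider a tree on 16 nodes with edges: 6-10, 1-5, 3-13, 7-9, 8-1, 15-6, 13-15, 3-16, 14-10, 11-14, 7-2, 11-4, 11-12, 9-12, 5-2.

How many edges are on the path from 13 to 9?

7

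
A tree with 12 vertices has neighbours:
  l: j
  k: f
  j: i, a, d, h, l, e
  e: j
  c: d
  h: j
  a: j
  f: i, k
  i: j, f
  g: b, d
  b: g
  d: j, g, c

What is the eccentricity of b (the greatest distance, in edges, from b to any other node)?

6

A farthest node from b is k.
The path b–g–d–j–i–f–k has 6 edges.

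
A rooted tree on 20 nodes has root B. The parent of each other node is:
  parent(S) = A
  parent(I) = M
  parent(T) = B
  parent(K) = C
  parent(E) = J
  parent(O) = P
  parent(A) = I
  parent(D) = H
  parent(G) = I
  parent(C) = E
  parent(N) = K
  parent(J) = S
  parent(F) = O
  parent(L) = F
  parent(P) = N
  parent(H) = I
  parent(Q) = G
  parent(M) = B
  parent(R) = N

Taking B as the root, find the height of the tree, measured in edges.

13

A deepest node is L, reached by B–M–I–A–S–J–E–C–K–N–P–O–F–L.
That path has 13 edges, so the height is 13.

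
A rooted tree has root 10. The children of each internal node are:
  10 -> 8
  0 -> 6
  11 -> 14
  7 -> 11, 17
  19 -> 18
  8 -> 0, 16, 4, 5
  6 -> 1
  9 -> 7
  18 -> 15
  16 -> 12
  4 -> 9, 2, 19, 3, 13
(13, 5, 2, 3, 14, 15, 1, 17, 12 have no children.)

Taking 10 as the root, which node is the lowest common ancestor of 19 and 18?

19

Ancestors of 19 (toward the root): 19, 4, 8, 10.
Ancestors of 18: 18, 19, 4, 8, 10.
The deepest node appearing in both lists is 19.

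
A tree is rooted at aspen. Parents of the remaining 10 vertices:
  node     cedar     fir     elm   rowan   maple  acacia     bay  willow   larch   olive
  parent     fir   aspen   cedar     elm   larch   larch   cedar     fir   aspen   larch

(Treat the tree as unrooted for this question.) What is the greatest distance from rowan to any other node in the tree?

The node farthest from rowan is olive (acacia, maple also at distance 6), via rowan-elm-cedar-fir-aspen-larch-olive — 6 edges.

6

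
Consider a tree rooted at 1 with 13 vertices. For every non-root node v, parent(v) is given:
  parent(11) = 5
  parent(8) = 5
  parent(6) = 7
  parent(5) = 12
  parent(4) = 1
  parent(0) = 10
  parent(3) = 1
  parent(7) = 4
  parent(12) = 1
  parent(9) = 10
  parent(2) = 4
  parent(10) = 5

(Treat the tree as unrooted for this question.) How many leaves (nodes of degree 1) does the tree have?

7

Degree-1 nodes: 0, 2, 3, 6, 8, 9, 11 — 7 of them.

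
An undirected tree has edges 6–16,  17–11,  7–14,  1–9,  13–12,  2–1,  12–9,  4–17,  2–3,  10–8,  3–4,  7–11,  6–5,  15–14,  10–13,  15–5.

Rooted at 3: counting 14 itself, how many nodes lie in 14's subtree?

5

14's subtree: {14, 15, 5, 6, 16}, size 5.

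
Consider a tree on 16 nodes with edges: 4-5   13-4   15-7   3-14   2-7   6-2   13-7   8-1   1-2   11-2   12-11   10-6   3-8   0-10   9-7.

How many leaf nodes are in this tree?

6

The leaves are 0, 5, 9, 12, 14, 15.
That is 6 leaves.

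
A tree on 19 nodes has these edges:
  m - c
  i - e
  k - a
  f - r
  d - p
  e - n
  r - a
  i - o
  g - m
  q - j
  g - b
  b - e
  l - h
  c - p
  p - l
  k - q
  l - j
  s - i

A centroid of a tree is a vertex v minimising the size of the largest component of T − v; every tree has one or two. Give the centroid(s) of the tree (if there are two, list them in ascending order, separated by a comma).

p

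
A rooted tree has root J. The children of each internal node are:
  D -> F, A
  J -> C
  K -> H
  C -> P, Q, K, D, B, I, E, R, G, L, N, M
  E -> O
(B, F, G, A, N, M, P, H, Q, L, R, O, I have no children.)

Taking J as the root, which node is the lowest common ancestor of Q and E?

C

Q's ancestor chain is Q, C, J and E's is E, C, J; they first meet at C.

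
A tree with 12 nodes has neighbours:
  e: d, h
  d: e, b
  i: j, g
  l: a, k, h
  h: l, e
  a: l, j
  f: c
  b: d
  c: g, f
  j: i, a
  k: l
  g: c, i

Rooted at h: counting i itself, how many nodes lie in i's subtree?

i's subtree: {i, g, c, f}, size 4.

4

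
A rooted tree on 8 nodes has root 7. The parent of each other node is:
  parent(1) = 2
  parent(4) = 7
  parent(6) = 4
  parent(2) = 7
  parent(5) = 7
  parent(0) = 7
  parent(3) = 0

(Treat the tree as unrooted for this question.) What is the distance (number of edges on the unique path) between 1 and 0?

The path is 1 – 2 – 7 – 0, which has 3 edges.

3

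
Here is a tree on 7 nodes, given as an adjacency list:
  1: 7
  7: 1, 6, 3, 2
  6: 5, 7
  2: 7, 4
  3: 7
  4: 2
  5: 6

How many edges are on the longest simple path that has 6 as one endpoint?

The node farthest from 6 is 4, via 6-7-2-4 — 3 edges.

3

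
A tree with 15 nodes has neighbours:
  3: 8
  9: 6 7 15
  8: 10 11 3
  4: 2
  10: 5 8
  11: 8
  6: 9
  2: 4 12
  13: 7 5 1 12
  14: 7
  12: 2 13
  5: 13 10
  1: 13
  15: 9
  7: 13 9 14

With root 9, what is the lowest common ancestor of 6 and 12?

6's ancestor chain is 6, 9 and 12's is 12, 13, 7, 9; they first meet at 9.

9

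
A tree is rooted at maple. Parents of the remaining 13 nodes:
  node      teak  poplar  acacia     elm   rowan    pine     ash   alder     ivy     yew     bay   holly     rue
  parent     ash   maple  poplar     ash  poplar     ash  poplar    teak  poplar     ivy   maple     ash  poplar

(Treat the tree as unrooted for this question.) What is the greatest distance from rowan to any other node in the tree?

A farthest node from rowan is alder.
The path rowan – poplar – ash – teak – alder has 4 edges.

4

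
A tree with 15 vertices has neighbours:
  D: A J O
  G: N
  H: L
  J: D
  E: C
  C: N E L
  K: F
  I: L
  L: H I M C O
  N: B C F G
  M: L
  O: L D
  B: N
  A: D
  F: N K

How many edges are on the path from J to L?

J - D - O - L: 3 edges.

3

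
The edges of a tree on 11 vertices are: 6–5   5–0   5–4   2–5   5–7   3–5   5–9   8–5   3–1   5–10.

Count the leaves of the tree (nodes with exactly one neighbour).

9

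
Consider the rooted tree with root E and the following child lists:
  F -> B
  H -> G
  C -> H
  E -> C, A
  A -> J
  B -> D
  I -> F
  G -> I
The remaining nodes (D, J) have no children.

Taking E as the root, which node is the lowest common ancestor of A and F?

E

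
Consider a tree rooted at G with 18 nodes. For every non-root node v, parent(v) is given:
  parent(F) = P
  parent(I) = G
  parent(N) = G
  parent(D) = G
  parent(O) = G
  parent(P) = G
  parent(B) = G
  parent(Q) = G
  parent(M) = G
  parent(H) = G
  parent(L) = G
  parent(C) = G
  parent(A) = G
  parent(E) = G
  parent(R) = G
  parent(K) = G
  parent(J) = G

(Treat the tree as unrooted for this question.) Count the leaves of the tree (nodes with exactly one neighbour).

Degree-1 nodes: A, B, C, D, E, F, H, I, J, K, L, M, N, O, Q, R — 16 of them.

16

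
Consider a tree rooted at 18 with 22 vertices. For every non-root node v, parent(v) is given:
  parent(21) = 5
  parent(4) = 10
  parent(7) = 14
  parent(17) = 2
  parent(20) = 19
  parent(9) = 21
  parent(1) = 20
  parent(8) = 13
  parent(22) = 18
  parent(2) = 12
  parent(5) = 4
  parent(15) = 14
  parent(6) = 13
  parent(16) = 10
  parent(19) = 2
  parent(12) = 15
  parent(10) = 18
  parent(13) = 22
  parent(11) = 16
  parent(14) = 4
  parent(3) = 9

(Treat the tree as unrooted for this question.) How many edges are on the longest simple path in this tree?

12

A longest path is 1–20–19–2–12–15–14–4–10–18–22–13–8, with 12 edges.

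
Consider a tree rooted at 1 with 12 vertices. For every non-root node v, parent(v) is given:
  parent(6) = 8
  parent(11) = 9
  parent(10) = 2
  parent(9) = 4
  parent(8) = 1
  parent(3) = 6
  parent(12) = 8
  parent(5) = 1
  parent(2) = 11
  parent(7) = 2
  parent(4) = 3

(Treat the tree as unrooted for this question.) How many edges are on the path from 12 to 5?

3

12–8–1–5: 3 edges.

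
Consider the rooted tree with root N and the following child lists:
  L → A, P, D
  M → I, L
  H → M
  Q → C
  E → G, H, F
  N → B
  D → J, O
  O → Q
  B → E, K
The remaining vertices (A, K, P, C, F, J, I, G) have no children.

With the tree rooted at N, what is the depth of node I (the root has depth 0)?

5

Path from N to I: N–B–E–H–M–I, which has 5 edges.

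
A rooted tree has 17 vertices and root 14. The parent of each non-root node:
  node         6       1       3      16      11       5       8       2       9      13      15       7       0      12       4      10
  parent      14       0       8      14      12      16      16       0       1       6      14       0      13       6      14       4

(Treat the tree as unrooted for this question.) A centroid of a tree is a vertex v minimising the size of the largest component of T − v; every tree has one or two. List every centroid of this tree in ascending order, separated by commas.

6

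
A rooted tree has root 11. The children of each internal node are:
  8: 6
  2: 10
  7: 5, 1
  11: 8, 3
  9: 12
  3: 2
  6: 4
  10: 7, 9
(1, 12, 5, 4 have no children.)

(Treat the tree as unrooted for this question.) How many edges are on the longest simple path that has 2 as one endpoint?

5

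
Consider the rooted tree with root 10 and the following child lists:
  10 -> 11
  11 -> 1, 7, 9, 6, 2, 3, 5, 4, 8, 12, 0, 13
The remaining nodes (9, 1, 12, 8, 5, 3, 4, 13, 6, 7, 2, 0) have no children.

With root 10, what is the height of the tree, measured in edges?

2

The longest root-to-leaf path is 10 → 11 → 8 (2 edges).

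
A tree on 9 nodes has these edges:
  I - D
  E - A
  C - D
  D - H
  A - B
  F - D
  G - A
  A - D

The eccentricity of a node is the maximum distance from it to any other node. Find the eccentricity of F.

A farthest node from F is E (B, G also at distance 3).
The path F – D – A – E has 3 edges.

3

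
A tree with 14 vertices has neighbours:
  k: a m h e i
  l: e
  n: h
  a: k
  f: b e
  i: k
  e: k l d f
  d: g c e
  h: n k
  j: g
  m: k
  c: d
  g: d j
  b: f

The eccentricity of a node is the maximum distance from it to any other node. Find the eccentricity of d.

The node farthest from d is n, via d – e – k – h – n — 4 edges.

4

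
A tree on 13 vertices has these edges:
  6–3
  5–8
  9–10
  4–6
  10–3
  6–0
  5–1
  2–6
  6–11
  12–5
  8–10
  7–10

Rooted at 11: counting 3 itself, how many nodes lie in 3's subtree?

The subtree rooted at 3 contains: 3, 10, 7, 8, 9, 5, 1, 12 — 8 nodes.

8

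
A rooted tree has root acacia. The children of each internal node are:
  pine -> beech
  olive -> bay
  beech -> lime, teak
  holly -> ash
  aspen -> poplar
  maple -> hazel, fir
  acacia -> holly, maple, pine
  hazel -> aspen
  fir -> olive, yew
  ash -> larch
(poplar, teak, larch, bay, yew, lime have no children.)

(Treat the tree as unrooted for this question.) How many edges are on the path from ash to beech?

4

The path is ash–holly–acacia–pine–beech, which has 4 edges.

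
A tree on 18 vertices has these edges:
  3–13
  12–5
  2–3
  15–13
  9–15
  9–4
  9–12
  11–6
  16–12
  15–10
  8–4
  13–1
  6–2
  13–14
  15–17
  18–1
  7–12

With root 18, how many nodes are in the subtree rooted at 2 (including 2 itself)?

2's subtree: {2, 6, 11}, size 3.

3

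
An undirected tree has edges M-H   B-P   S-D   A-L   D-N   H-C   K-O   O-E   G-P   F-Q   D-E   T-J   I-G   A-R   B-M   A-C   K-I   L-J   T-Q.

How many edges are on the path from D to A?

Walking from D: D - E - O - K - I - G - P - B - M - H - C - A. Length 11.

11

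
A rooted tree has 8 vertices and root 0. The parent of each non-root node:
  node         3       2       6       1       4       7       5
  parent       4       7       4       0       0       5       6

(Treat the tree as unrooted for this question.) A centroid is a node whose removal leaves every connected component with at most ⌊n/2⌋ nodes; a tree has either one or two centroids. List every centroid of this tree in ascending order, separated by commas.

4, 6

Delete 6: the remaining components have sizes 4, 3. Max 4 ≤ 4, so 6 is a centroid.
Its neighbour 4 also leaves a largest component of size 4, so both are centroids.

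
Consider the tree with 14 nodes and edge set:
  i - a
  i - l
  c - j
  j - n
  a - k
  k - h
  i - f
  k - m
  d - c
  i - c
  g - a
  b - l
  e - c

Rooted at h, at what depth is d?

5

Path from h to d: h – k – a – i – c – d, which has 5 edges.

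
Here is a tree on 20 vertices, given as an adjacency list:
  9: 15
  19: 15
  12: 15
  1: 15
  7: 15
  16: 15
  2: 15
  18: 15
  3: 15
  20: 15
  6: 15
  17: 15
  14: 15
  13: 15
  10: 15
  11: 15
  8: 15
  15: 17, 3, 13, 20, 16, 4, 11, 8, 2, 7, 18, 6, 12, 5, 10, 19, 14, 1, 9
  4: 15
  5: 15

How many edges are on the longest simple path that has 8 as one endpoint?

A farthest node from 8 is 20 (4, 6, 11, 7, 17, 16, 2, 14, 9, 5, 10, 18, 13, 12, 1, 3, 19 also at distance 2).
The path 8-15-20 has 2 edges.

2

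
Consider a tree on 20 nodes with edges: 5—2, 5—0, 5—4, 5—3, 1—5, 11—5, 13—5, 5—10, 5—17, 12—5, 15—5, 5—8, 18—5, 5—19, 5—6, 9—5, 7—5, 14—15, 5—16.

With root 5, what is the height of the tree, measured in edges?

2

A deepest node is 14, reached by 5 → 15 → 14.
That path has 2 edges, so the height is 2.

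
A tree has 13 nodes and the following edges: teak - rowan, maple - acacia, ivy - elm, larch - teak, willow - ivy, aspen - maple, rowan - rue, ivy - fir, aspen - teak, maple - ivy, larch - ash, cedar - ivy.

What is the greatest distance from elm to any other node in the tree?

Distances from elm peak at 6, attained at rue (ash also at distance 6).
elm–ivy–maple–aspen–teak–rowan–rue

6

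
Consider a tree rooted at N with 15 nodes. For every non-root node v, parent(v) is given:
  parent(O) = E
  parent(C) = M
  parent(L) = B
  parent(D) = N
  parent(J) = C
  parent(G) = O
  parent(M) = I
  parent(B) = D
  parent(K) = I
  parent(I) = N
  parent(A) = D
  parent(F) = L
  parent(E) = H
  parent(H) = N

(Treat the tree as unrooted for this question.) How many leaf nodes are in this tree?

5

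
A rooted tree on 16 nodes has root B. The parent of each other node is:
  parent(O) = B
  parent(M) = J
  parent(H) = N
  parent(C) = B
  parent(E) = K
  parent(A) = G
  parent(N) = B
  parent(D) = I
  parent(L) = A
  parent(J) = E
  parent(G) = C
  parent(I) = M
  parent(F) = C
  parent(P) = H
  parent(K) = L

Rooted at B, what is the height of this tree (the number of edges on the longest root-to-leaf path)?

10

The longest root-to-leaf path is B–C–G–A–L–K–E–J–M–I–D (10 edges).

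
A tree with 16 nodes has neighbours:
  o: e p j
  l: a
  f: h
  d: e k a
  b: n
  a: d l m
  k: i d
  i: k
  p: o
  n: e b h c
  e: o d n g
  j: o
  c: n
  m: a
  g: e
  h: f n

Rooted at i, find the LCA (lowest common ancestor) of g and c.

e

Path g→root: g e d k i; path c→root: c n e d k i.
First common node: e.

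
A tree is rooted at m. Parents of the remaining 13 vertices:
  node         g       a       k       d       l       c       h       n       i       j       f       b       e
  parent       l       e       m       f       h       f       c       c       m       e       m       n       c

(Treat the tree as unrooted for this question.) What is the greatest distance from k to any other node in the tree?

6

The node farthest from k is g, via k-m-f-c-h-l-g — 6 edges.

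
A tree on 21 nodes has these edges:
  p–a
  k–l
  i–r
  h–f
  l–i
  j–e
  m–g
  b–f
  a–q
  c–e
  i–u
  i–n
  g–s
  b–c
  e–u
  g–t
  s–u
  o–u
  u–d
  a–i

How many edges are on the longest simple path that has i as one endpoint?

The node farthest from i is h, via i–u–e–c–b–f–h — 6 edges.

6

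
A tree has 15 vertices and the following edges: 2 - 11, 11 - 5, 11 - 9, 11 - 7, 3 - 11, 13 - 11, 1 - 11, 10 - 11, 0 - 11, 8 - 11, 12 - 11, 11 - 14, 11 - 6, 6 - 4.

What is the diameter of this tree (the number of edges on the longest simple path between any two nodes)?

3

Starting from 4, a farthest node is 5 at distance 3.
One longest path: 4 - 6 - 11 - 5.
So the diameter is 3.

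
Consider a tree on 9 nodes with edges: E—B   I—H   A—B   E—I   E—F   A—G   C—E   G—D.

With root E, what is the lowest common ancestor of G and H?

Path G→root: G A B E; path H→root: H I E.
First common node: E.

E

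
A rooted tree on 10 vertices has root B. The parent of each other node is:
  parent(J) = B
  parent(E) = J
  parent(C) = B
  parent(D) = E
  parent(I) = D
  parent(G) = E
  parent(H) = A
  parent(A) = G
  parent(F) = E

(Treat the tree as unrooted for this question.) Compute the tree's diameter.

6

BFS from C reaches H last, at distance 6; BFS from H confirms no node is farther.
Path: C–B–J–E–G–A–H.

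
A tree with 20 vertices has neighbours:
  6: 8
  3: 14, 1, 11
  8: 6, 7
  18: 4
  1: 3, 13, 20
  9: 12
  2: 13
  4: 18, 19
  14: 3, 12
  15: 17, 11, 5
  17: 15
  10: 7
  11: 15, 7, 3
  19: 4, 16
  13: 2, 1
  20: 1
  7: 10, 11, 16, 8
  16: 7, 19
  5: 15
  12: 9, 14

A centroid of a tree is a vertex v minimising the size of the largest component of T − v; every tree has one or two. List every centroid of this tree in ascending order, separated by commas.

11

If 11 is removed the pieces have sizes 8, 8, 3, all ≤ ⌊20/2⌋ = 10.
Every other node leaves some component of size > 10, so the centroid is unique.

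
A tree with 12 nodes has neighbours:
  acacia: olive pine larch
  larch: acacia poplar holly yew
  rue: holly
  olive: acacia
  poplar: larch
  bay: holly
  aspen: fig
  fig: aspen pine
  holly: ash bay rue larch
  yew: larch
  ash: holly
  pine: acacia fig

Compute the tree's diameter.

6

BFS from aspen reaches rue last, at distance 6; BFS from rue confirms no node is farther.
Path: aspen–fig–pine–acacia–larch–holly–rue.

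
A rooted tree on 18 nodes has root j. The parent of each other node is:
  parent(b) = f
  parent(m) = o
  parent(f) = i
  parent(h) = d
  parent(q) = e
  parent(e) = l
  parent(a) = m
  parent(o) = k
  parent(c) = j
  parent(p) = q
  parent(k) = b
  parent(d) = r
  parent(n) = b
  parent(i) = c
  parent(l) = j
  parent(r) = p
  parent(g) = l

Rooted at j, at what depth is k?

5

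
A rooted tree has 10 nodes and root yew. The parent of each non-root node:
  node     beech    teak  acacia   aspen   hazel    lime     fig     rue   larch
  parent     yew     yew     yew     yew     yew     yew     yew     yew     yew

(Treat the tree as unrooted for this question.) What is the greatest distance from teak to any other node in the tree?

The node farthest from teak is aspen (rue, lime, larch, hazel, acacia, fig, beech also at distance 2), via teak–yew–aspen — 2 edges.

2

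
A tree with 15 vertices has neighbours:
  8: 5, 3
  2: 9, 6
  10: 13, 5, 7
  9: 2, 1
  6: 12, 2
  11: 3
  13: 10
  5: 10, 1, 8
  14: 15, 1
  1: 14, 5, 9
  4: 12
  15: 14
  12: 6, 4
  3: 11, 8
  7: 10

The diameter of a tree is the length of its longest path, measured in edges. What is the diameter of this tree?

9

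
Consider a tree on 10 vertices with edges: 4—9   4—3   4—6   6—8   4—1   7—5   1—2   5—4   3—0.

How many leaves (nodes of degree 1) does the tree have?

Exactly 5 nodes have a single neighbour: 0, 2, 7, 8, 9.

5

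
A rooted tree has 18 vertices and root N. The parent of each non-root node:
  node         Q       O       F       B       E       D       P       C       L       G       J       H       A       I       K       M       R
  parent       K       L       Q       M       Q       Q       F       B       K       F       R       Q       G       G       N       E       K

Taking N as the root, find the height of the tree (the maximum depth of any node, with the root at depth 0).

6

The longest root-to-leaf path is N → K → Q → E → M → B → C (6 edges).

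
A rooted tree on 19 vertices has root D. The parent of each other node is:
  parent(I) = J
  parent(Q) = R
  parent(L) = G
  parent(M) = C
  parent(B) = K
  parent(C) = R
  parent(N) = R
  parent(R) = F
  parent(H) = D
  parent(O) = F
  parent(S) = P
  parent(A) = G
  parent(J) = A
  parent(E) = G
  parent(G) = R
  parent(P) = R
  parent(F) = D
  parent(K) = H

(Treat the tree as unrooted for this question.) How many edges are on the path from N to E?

Walking from N: N – R – G – E. Length 3.

3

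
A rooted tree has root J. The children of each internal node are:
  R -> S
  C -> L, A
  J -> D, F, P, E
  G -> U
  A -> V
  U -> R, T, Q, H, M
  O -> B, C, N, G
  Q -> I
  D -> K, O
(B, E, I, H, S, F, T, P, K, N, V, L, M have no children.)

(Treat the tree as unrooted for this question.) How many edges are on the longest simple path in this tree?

7

BFS from S reaches F last, at distance 7; BFS from F confirms no node is farther.
Path: S–R–U–G–O–D–J–F.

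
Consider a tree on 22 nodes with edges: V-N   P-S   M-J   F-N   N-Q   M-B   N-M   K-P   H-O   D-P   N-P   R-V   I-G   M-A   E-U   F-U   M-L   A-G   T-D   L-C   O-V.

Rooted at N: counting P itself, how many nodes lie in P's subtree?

Descendants of P (including itself): P, D, K, S, T. That's 5.

5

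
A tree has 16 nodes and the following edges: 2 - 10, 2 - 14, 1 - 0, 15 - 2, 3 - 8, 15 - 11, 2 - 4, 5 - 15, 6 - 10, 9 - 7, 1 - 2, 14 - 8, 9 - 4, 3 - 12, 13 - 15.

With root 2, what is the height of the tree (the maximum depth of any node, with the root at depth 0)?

4

A deepest node is 12, reached by 2–14–8–3–12.
That path has 4 edges, so the height is 4.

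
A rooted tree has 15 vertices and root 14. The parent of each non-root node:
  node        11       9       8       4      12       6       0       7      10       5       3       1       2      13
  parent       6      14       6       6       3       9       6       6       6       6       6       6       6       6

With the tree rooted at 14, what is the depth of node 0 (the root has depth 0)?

14 → 9 → 6 → 0 — 3 edges.

3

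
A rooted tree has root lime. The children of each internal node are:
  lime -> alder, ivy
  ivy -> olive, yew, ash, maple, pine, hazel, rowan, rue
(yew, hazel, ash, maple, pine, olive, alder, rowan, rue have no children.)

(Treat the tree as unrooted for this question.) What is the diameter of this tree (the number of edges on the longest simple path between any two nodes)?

3

BFS from alder reaches maple last, at distance 3; BFS from maple confirms no node is farther.
Path: alder – lime – ivy – maple.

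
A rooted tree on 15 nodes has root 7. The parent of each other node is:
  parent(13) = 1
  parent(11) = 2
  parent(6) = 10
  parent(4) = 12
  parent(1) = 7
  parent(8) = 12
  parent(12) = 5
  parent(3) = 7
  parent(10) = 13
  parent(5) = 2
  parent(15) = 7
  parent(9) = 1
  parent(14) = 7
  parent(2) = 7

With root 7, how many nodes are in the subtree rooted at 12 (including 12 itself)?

3

12's subtree: {12, 8, 4}, size 3.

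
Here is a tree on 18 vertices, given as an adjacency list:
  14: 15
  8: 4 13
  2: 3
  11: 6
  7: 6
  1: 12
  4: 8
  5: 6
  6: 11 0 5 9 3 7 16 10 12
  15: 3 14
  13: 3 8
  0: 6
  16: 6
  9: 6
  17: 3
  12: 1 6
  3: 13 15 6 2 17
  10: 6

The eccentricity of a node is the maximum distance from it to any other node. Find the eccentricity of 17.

Distances from 17 peak at 4, attained at 4 (1 also at distance 4).
17-3-13-8-4

4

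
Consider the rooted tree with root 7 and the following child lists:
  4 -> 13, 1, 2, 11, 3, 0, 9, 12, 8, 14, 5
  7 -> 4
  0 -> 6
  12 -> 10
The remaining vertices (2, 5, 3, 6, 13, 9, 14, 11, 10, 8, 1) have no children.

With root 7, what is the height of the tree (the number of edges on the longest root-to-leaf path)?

A deepest node is 10, reached by 7 → 4 → 12 → 10.
That path has 3 edges, so the height is 3.

3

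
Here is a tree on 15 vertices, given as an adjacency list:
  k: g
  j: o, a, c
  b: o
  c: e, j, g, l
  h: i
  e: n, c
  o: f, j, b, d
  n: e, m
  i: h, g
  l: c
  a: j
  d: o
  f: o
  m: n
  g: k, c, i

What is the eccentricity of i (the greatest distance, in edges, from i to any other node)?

5

Distances from i peak at 5, attained at d (m, b, f also at distance 5).
i-g-c-j-o-d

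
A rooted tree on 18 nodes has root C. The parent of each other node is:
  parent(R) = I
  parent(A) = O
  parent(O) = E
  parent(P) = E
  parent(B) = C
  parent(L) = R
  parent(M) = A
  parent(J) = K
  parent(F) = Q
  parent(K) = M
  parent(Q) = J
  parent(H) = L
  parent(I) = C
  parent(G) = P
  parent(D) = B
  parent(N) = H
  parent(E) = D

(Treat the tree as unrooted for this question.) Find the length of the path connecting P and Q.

7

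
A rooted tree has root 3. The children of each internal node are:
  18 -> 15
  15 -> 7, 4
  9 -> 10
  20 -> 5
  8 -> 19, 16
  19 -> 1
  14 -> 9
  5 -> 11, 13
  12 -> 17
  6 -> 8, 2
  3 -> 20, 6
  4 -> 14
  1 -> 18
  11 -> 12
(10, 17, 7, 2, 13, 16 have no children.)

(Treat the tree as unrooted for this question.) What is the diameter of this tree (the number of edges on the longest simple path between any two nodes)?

BFS from 10 reaches 17 last, at distance 15; BFS from 17 confirms no node is farther.
Path: 10–9–14–4–15–18–1–19–8–6–3–20–5–11–12–17.

15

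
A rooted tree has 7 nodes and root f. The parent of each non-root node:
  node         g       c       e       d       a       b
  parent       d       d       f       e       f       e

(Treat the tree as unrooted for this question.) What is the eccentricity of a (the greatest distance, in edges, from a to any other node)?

Distances from a peak at 4, attained at g (c also at distance 4).
a–f–e–d–g

4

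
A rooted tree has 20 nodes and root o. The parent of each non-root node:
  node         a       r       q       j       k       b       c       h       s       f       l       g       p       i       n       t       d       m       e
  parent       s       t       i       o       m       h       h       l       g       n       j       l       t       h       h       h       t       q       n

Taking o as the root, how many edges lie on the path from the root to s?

4

o–j–l–g–s — 4 edges.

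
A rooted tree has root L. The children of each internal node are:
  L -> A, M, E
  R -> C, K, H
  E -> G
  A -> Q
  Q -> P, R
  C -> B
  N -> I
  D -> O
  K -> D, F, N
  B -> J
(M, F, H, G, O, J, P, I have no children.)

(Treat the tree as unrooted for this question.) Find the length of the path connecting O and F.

3

O–D–K–F: 3 edges.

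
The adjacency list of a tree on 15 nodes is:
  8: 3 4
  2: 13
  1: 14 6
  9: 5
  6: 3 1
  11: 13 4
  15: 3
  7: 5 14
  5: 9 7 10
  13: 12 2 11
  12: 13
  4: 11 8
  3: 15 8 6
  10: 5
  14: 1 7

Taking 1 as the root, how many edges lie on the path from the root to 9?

4

1–14–7–5–9 — 4 edges.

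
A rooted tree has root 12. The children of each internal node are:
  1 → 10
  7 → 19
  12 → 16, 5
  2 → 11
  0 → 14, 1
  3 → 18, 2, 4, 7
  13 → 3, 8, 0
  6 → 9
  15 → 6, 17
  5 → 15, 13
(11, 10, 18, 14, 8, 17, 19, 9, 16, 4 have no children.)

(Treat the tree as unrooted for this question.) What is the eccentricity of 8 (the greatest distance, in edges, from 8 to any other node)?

A farthest node from 8 is 9.
The path 8 – 13 – 5 – 15 – 6 – 9 has 5 edges.

5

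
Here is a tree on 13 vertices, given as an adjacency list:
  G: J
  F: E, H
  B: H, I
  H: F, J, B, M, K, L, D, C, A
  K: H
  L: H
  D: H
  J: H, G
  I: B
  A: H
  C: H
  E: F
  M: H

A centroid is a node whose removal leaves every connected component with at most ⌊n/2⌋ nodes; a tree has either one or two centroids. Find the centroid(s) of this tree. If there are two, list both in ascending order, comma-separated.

H

Delete H: the remaining components have sizes 2, 2, 2, 1, 1, 1, 1, 1, 1. Max 2 ≤ 6, so H is a centroid.
Every other node leaves some component of size > 6, so the centroid is unique.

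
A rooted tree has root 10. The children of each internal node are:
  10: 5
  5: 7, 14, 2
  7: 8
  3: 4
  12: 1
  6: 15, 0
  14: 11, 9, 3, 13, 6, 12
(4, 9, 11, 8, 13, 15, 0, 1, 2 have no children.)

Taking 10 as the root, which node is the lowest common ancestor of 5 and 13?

Ancestors of 5 (toward the root): 5, 10.
Ancestors of 13: 13, 14, 5, 10.
The deepest node appearing in both lists is 5.

5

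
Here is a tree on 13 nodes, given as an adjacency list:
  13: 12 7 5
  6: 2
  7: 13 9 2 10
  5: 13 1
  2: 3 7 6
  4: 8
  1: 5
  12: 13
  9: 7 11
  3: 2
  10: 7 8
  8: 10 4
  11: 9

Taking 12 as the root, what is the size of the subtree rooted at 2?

2's subtree: {2, 6, 3}, size 3.

3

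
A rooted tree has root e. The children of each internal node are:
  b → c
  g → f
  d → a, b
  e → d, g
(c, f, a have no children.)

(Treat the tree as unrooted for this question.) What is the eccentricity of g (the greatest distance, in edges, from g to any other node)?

A farthest node from g is c.
The path g-e-d-b-c has 4 edges.

4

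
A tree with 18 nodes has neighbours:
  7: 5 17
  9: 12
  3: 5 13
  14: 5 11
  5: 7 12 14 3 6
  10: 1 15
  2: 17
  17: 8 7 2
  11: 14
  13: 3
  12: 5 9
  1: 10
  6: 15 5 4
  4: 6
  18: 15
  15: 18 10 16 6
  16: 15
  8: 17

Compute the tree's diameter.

7

BFS from 1 reaches 2 last, at distance 7; BFS from 2 confirms no node is farther.
Path: 1 – 10 – 15 – 6 – 5 – 7 – 17 – 2.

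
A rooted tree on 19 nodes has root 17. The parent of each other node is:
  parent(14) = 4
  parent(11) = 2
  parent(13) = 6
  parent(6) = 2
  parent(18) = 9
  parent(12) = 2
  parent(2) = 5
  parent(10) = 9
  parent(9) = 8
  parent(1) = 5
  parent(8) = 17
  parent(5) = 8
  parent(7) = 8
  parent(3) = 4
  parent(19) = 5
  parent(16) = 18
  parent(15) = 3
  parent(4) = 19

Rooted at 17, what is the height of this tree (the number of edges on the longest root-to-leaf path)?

The longest root-to-leaf path is 17 – 8 – 5 – 19 – 4 – 3 – 15 (6 edges).

6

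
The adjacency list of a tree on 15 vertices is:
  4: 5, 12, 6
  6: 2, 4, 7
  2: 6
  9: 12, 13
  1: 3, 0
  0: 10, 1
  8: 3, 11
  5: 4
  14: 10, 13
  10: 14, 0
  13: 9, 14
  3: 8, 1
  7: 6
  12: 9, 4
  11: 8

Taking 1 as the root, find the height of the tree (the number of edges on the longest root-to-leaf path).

9

A deepest node is 7, reached by 1-0-10-14-13-9-12-4-6-7.
That path has 9 edges, so the height is 9.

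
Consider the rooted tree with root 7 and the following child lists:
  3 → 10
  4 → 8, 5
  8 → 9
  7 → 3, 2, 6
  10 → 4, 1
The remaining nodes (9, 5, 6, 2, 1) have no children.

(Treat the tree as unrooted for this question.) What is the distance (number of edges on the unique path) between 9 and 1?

4

The path is 9 - 8 - 4 - 10 - 1, which has 4 edges.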